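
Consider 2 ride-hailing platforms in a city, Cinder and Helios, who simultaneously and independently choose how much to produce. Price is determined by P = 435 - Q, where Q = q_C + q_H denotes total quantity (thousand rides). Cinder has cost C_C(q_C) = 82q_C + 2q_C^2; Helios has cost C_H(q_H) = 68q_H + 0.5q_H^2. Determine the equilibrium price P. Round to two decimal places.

Cinder's profit: π_C = (435 - Q)q_C - (82q_C + 2q_C²). Setting ∂π_C/∂q_C = 0: 353 - 6q_C - (q_H) = 0.
Helios's first-order condition: 367 - 3q_H - (q_C) = 0.
Rearranging gives the reaction functions q_C = (353 - q_H)/6 and q_H = (367 - q_C)/3.
Solving the pair: q_C = 692/17, q_H = 1849/17.
Total output Q = 149.4706, so price P = 435 - 149.4706 = 285.5294.

285.53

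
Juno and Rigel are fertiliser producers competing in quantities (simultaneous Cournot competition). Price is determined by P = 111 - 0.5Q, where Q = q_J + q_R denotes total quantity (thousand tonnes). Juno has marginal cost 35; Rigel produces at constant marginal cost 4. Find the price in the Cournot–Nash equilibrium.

Juno's profit: π_J = (111 - 0.5Q)q_J - (35q_J). Setting ∂π_J/∂q_J = 0: 76 - q_J - (1/2)(q_R) = 0.
Rigel's first-order condition: 107 - q_R - (1/2)(q_J) = 0.
Rearranging gives the reaction functions q_J = (76 - (1/2)q_R) and q_R = (107 - (1/2)q_J).
Solving the pair: q_J = 30, q_R = 92.
Total output Q = 122, so price P = 111 - (1/2)·122 = 50.

50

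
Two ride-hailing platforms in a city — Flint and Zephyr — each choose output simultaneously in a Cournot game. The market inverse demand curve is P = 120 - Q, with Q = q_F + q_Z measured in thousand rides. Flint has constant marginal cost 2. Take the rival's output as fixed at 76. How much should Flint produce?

21

With the rival's output fixed at 76, Flint's profit is π_F = (120 - 76 - q_F)q_F - (2q_F) = (44 - q_F)q_F - (2q_F).
∂π_F/∂q_F = 42 - 2q_F = 0, so q_F = 21.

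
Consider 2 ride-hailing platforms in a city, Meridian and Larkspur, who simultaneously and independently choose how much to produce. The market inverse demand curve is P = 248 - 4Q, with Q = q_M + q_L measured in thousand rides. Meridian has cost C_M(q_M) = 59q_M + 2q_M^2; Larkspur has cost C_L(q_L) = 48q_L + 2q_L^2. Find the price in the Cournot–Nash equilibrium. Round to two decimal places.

150.75

Meridian's profit: π_M = (248 - 4Q)q_M - (59q_M + 2q_M²). Setting ∂π_M/∂q_M = 0: 189 - 12q_M - 4(q_L) = 0.
Larkspur's first-order condition: 200 - 12q_L - 4(q_M) = 0.
Rearranging gives the reaction functions q_M = (189 - 4q_L)/12 and q_L = (200 - 4q_M)/12.
Solving the pair: q_M = 367/32, q_L = 411/32.
Total output Q = 389/16, so price P = 248 - 4·(389/16) = 603/4.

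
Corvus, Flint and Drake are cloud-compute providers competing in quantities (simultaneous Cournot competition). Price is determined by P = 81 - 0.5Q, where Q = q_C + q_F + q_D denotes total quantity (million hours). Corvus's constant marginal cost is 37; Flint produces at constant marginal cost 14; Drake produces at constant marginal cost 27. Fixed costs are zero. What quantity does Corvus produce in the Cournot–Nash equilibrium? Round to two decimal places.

5.50

Corvus's profit: π_C = (81 - 0.5Q)q_C - (37q_C). Setting ∂π_C/∂q_C = 0: 44 - q_C - (1/2)(q_F + q_D) = 0.
Flint's profit: π_F = (81 - 0.5Q)q_F - (14q_F). Setting ∂π_F/∂q_F = 0: 67 - q_F - (1/2)(q_C + q_D) = 0.
Drake's first-order condition: 54 - q_D - (1/2)(q_C + q_F) = 0.
Summing all 3 equations gives 165 − 2Q = 0, hence Q = 165/2.
Back-substituting: q_C = (44 − 165/4)/(1/2) = 11/2, q_F = (67 − 165/4)/(1/2) = 103/2, q_D = (54 − 165/4)/(1/2) = 51/2.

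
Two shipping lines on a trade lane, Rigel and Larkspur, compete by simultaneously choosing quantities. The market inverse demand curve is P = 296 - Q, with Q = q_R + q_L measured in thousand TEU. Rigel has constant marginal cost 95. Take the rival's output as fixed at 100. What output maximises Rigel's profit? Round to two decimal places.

50.50

With the rival's output fixed at 100, Rigel's profit is π_R = (296 - 100 - q_R)q_R - (95q_R) = (196 - q_R)q_R - (95q_R).
∂π_R/∂q_R = 101 - 2q_R = 0, so q_R = 101/2.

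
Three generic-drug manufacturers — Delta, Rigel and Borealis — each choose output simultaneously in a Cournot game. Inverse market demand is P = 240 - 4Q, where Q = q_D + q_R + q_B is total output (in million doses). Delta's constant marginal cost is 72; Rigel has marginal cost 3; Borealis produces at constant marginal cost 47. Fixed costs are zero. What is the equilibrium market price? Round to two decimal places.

90.50

Delta's profit: π_D = (240 - 4Q)q_D - (72q_D). Setting ∂π_D/∂q_D = 0: 168 - 8q_D - 4(q_R + q_B) = 0.
Rigel's first-order condition: 237 - 8q_R - 4(q_D + q_B) = 0.
Borealis's profit: π_B = (240 - 4Q)q_B - (47q_B). Setting ∂π_B/∂q_B = 0: 193 - 8q_B - 4(q_D + q_R) = 0.
Adding the 3 conditions: 598 − 8Q − 8Q = 0, i.e. Q = 299/8.
Back-substituting: q_D = (168 − 299/2)/4 = 37/8, q_R = (237 − 299/2)/4 = 175/8, q_B = (193 − 299/2)/4 = 87/8.
Total output Q = 299/8, so price P = 240 - 4·(299/8) = 181/2.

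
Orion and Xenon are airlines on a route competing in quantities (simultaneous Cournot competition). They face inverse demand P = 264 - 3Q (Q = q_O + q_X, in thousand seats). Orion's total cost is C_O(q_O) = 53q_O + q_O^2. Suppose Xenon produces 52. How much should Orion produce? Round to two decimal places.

With the rival's output fixed at 52, Orion's profit is π_O = (264 - 3·52 - 3q_O)q_O - (53q_O + q_O²) = (108 - 3q_O)q_O - (53q_O + q_O²).
∂π_O/∂q_O = 55 - 8q_O = 0, so q_O = 55/8.

6.88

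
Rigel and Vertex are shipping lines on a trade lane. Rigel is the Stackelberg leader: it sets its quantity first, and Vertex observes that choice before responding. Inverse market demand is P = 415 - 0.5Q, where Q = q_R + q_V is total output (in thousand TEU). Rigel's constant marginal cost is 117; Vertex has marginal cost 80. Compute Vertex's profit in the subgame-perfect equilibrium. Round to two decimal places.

The follower Vertex best-responds to any q_R: π_V = (415 - 0.5Q)q_V - 80q_V.
Setting the follower's marginal profit to zero, 335 - (1/2)q_R - q_V = 0, i.e. q_V = (335 - (1/2)q_R).
Rigel substitutes q_V(q_R) into its own profit: π_R = q_R(415 - (1/2)q_R - (335 - (1/2)q_R)/2) - 117q_R = (495/2 - (1/4)q_R)q_R - 117q_R.
Leader FOC: 261/2 - (1/2)q_R = 0, so q_R = 261.
Then q_V = (335 - (1/2)·261) = 409/2.
Price P = 415 - (1/2)·(931/2) = 729/4.
Vertex's profit: (729/4 - 80)·(409/2) = 20910.1250.

20910.13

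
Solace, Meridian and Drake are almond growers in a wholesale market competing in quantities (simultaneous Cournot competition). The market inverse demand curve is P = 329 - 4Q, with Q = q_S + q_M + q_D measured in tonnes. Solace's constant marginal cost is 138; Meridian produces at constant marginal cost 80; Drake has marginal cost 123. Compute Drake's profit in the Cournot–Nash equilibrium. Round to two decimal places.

495.06

Solace's profit: π_S = (329 - 4Q)q_S - (138q_S). Setting ∂π_S/∂q_S = 0: 191 - 8q_S - 4(q_M + q_D) = 0.
Meridian's first-order condition: 249 - 8q_M - 4(q_S + q_D) = 0.
Drake's first-order condition: 206 - 8q_D - 4(q_S + q_M) = 0.
Adding the 3 first-order conditions: 646 − 16Q = 0, so Q = 323/8.
Back-substituting: q_S = (191 − 323/2)/4 = 59/8, q_M = (249 − 323/2)/4 = 175/8, q_D = (206 − 323/2)/4 = 89/8.
Price P = 329 - 4·(323/8) = 335/2.
Drake's profit: (335/2 - 123)·(89/8) = 495.0625.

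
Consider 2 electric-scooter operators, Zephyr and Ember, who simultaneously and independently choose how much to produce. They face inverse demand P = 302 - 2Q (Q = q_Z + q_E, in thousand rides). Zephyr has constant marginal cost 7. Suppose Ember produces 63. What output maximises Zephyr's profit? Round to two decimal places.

With the rival's output fixed at 63, Zephyr's profit is π_Z = (302 - 2·63 - 2q_Z)q_Z - (7q_Z) = (176 - 2q_Z)q_Z - (7q_Z).
∂π_Z/∂q_Z = 169 - 4q_Z = 0, so q_Z = 169/4.

42.25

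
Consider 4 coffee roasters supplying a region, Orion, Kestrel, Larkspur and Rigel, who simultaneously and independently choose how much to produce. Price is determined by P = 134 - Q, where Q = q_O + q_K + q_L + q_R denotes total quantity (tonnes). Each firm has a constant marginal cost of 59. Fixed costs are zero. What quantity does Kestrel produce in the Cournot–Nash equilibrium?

A representative firm's profit is π_i = q_i(134 - Q) - 59q_i.
First-order condition (treating rivals' output as given): 75 - 2q_i - Σ_{j≠i} q_j = 0.
By symmetry each firm produces the same amount; substituting Σ_{j≠i} q_j = 3q_i yields q_i = 75/5 = 15.

15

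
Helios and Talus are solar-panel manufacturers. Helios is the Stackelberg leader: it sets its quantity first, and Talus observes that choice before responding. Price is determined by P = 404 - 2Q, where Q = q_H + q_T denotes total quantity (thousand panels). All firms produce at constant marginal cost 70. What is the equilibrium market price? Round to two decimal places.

The follower Talus best-responds to any q_H: π_T = (404 - 2Q)q_T - 70q_T.
Setting the follower's marginal profit to zero, 334 - 2q_H - 4q_T = 0, i.e. q_T = (334 - 2q_H)/4.
Helios substitutes q_T(q_H) into its own profit: π_H = q_H(404 - 2q_H - (334 - 2q_H)/2) - 70q_H = (237 - q_H)q_H - 70q_H.
Leader FOC: 167 - 2q_H = 0, so q_H = 167/2.
Then q_T = (334 - 2·(167/2))/4 = 167/4.
Total output Q = 501/4, so price P = 404 - 2·(501/4) = 307/2.

153.50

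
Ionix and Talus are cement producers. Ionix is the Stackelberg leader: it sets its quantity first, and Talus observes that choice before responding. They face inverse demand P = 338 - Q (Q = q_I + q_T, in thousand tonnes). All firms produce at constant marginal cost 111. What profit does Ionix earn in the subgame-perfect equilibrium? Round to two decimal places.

6441.13

The follower Talus best-responds to any q_I: π_T = (338 - Q)q_T - 111q_T.
Follower FOC: 227 - q_I - 2q_T = 0, so q_T(q_I) = (227 - q_I)/2.
The leader anticipates this reaction. Substituting into P = 338 - Q gives P = 449/2 - (1/2)q_I, so π_I = (449/2 - (1/2)q_I)q_I - 111q_I.
Leader FOC: 227/2 - q_I = 0, so q_I = 227/2.
Then q_T = (227 - 227/2)/2 = 227/4.
Price P = 338 - 681/4 = 671/4.
Ionix's profit: (671/4 - 111)·(227/2) = 6441.1250.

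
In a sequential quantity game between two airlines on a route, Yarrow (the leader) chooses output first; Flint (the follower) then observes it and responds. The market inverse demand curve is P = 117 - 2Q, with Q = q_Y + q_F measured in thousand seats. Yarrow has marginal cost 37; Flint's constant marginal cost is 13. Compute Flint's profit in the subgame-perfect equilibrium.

722

Solve by backward induction. Given q_Y, the follower Flint maximises π_F = (117 - 2q_Y - 2q_F)q_F - 13q_F.
Follower FOC: 104 - 2q_Y - 4q_F = 0, so q_F(q_Y) = (104 - 2q_Y)/4.
The leader anticipates this reaction. Substituting into P = 117 - 2Q gives P = 65 - q_Y, so π_Y = (65 - q_Y)q_Y - 37q_Y.
The leader's first-order condition 28 - 2q_Y = 0 yields q_Y = 14.
Then q_F = (104 - 2·14)/4 = 19.
Price P = 117 - 2·33 = 51.
Flint's profit: (51 - 13)·19 = 722.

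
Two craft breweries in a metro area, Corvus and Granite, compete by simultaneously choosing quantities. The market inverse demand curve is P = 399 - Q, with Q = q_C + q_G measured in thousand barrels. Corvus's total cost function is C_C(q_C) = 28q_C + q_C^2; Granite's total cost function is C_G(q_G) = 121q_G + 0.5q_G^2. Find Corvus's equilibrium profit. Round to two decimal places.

11524.38

Corvus's profit: π_C = (399 - Q)q_C - (28q_C + q_C²). Setting ∂π_C/∂q_C = 0: 371 - 4q_C - (q_G) = 0.
Granite's first-order condition: 278 - 3q_G - (q_C) = 0.
So q_C = (371 - q_G)/4 and q_G = (278 - q_C)/3.
Solving the pair: q_C = 835/11, q_G = 741/11.
Price P = 399 - 1576/11 = 255.7273.
Corvus's profit: 255.7273·(835/11) - 28·(835/11) - (835/11)² = 11524.3802.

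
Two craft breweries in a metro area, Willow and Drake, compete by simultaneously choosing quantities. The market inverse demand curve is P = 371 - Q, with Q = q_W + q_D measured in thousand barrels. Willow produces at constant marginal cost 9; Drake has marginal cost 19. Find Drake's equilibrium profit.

Willow's profit: π_W = (371 - Q)q_W - (9q_W). Setting ∂π_W/∂q_W = 0: 362 - 2q_W - (q_D) = 0.
Drake's first-order condition: 352 - 2q_D - (q_W) = 0.
So q_W = (362 - q_D)/2 and q_D = (352 - q_W)/2.
Substituting one into the other gives q_W = 124 and q_D = 114.
Price P = 371 - 238 = 133.
Drake's profit: (133 - 19)·114 = 12996.

12996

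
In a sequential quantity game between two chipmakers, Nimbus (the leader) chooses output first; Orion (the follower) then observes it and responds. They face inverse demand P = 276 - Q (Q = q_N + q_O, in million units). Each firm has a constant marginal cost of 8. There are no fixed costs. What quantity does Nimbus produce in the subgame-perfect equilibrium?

134

The follower Orion best-responds to any q_N: π_O = (276 - Q)q_O - 8q_O.
∂π_O/∂q_O = 268 - q_N - 2q_O = 0 gives the reaction function q_O = (268 - q_N)/2.
The leader anticipates this reaction. Substituting into P = 276 - Q gives P = 142 - (1/2)q_N, so π_N = (142 - (1/2)q_N)q_N - 8q_N.
The leader's first-order condition 134 - q_N = 0 yields q_N = 134.
Then q_O = (268 - 134)/2 = 67.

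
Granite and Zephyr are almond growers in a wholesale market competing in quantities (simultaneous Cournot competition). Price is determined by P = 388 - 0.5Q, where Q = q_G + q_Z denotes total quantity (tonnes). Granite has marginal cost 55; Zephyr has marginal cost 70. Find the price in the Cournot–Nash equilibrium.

171

Granite's profit: π_G = (388 - 0.5Q)q_G - (55q_G). Setting ∂π_G/∂q_G = 0: 333 - q_G - (1/2)(q_Z) = 0.
Zephyr's first-order condition: 318 - q_Z - (1/2)(q_G) = 0.
So q_G = (333 - (1/2)q_Z) and q_Z = (318 - (1/2)q_G).
Solving the pair: q_G = 232, q_Z = 202.
Total output Q = 434, so price P = 388 - (1/2)·434 = 171.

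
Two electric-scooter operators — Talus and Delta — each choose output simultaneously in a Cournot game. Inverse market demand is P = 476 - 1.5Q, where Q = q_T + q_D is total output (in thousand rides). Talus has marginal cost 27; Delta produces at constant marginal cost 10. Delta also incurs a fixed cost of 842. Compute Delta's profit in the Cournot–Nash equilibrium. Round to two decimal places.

16438.67

Talus's profit: π_T = (476 - 1.5Q)q_T - (27q_T). Setting ∂π_T/∂q_T = 0: 449 - 3q_T - (3/2)(q_D) = 0.
Delta's profit: π_D = (476 - 1.5Q)q_D - (10q_D). Setting ∂π_D/∂q_D = 0: 466 - 3q_D - (3/2)(q_T) = 0.
Best responses: q_T = (449 - (3/2)q_D)/3, q_D = (466 - (3/2)q_T)/3.
Solving the pair: q_T = 96, q_D = 322/3.
Price P = 476 - (3/2)·(610/3) = 171.
Delta's profit: (171 - 10)·(322/3) - 842 = 16438.6667.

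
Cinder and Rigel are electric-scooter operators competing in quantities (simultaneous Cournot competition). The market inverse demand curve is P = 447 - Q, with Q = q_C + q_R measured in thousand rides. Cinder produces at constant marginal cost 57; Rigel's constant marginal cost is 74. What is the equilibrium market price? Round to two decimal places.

Cinder's profit: π_C = (447 - Q)q_C - (57q_C). Setting ∂π_C/∂q_C = 0: 390 - 2q_C - (q_R) = 0.
Rigel's first-order condition: 373 - 2q_R - (q_C) = 0.
So q_C = (390 - q_R)/2 and q_R = (373 - q_C)/2.
Substituting one into the other gives q_C = 407/3 and q_R = 356/3.
Total output Q = 763/3, so price P = 447 - 763/3 = 578/3.

192.67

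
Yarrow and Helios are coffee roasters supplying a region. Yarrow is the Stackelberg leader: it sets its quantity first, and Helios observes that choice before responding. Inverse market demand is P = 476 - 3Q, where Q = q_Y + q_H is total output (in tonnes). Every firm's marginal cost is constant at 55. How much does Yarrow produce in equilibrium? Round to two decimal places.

Solve by backward induction. Given q_Y, the follower Helios maximises π_H = (476 - 3q_Y - 3q_H)q_H - 55q_H.
Setting the follower's marginal profit to zero, 421 - 3q_Y - 6q_H = 0, i.e. q_H = (421 - 3q_Y)/6.
The leader anticipates this reaction. Substituting into P = 476 - 3Q gives P = 531/2 - (3/2)q_Y, so π_Y = (531/2 - (3/2)q_Y)q_Y - 55q_Y.
Leader FOC: 421/2 - 3q_Y = 0, so q_Y = 421/6.
Then q_H = (421 - 3·(421/6))/6 = 421/12.

70.17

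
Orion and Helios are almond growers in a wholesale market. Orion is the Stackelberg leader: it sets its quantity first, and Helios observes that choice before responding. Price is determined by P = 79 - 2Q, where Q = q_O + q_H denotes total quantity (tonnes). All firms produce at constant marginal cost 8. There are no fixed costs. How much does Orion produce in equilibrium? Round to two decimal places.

17.75

Solve by backward induction. Given q_O, the follower Helios maximises π_H = (79 - 2q_O - 2q_H)q_H - 8q_H.
Setting the follower's marginal profit to zero, 71 - 2q_O - 4q_H = 0, i.e. q_H = (71 - 2q_O)/4.
The leader anticipates this reaction. Substituting into P = 79 - 2Q gives P = 87/2 - q_O, so π_O = (87/2 - q_O)q_O - 8q_O.
The leader's first-order condition 71/2 - 2q_O = 0 yields q_O = 71/4.
Then q_H = (71 - 2·(71/4))/4 = 71/8.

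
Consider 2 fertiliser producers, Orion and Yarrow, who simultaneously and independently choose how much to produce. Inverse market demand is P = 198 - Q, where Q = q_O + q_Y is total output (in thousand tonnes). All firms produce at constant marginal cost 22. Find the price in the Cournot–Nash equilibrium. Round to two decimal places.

A representative firm's profit is π_i = q_i(198 - Q) - 22q_i.
First-order condition (treating rivals' output as given): 176 - 2q_i - q_j = 0.
With identical firms every q_j equals q_i, so q_j = q_i and 176 = 3q_i, giving q_i = 176/3.
Total output Q = 352/3, so price P = 198 - 352/3 = 242/3.

80.67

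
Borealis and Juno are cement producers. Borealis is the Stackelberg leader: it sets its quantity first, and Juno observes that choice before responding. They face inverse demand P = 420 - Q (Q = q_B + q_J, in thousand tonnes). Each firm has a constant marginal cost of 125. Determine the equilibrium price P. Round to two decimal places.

198.75

Solve by backward induction. Given q_B, the follower Juno maximises π_J = (420 - q_B - q_J)q_J - 125q_J.
∂π_J/∂q_J = 295 - q_B - 2q_J = 0 gives the reaction function q_J = (295 - q_B)/2.
The leader anticipates this reaction. Substituting into P = 420 - Q gives P = 545/2 - (1/2)q_B, so π_B = (545/2 - (1/2)q_B)q_B - 125q_B.
Maximising: ∂π_B/∂q_B = 295/2 - q_B = 0, giving q_B = 295/2.
Then q_J = (295 - 295/2)/2 = 295/4.
Total output Q = 885/4, so price P = 420 - 885/4 = 795/4.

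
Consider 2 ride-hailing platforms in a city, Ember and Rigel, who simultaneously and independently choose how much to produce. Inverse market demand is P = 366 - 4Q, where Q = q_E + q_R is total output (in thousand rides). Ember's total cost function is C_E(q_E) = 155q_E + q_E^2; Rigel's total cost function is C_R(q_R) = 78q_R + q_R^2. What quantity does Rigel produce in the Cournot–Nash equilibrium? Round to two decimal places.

24.24

Ember's profit: π_E = (366 - 4Q)q_E - (155q_E + q_E²). Setting ∂π_E/∂q_E = 0: 211 - 10q_E - 4(q_R) = 0.
Rigel's first-order condition: 288 - 10q_R - 4(q_E) = 0.
Best responses: q_E = (211 - 4q_R)/10, q_R = (288 - 4q_E)/10.
Substituting one into the other gives q_E = 479/42 and q_R = 509/21.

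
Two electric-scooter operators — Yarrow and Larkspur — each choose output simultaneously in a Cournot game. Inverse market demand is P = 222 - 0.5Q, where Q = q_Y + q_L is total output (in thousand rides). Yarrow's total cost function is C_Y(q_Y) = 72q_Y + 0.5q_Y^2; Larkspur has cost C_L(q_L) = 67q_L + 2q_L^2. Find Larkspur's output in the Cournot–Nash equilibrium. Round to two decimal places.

24.10

Yarrow's profit: π_Y = (222 - 0.5Q)q_Y - (72q_Y + (1/2)q_Y²). Setting ∂π_Y/∂q_Y = 0: 150 - 2q_Y - (1/2)(q_L) = 0.
Larkspur's first-order condition: 155 - 5q_L - (1/2)(q_Y) = 0.
Best responses: q_Y = (150 - (1/2)q_L)/2, q_L = (155 - (1/2)q_Y)/5.
Substituting one into the other gives q_Y = 68.9744 and q_L = 940/39.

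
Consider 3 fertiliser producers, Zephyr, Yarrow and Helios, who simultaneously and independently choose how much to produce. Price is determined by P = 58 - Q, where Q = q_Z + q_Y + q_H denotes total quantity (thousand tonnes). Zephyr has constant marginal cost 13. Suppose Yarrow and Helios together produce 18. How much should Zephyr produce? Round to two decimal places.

With rivals' combined output fixed at 18, Zephyr's profit is π_Z = (58 - 18 - q_Z)q_Z - (13q_Z) = (40 - q_Z)q_Z - (13q_Z).
∂π_Z/∂q_Z = 27 - 2q_Z = 0, so q_Z = 27/2.

13.50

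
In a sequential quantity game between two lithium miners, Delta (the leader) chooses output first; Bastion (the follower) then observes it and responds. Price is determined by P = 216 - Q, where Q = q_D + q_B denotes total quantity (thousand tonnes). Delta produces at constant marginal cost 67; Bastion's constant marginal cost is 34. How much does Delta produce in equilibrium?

The follower Bastion best-responds to any q_D: π_B = (216 - Q)q_B - 34q_B.
Follower FOC: 182 - q_D - 2q_B = 0, so q_B(q_D) = (182 - q_D)/2.
The leader anticipates this reaction. Substituting into P = 216 - Q gives P = 125 - (1/2)q_D, so π_D = (125 - (1/2)q_D)q_D - 67q_D.
Maximising: ∂π_D/∂q_D = 58 - q_D = 0, giving q_D = 58.
Then q_B = (182 - 58)/2 = 62.

58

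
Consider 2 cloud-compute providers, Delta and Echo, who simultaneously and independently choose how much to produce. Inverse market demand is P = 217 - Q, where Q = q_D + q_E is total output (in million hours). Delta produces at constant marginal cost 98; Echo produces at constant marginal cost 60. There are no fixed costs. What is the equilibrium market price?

Delta's profit: π_D = (217 - Q)q_D - (98q_D). Setting ∂π_D/∂q_D = 0: 119 - 2q_D - (q_E) = 0.
Echo's profit: π_E = (217 - Q)q_E - (60q_E). Setting ∂π_E/∂q_E = 0: 157 - 2q_E - (q_D) = 0.
Best responses: q_D = (119 - q_E)/2, q_E = (157 - q_D)/2.
Substituting one into the other gives q_D = 27 and q_E = 65.
Total output Q = 92, so price P = 217 - 92 = 125.

125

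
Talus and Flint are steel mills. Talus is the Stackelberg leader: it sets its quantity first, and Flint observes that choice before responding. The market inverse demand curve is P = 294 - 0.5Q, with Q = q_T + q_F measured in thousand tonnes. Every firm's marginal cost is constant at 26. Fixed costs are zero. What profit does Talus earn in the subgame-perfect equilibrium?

The follower Flint best-responds to any q_T: π_F = (294 - 0.5Q)q_F - 26q_F.
Follower FOC: 268 - (1/2)q_T - q_F = 0, so q_F(q_T) = (268 - (1/2)q_T).
Talus substitutes q_F(q_T) into its own profit: π_T = q_T(294 - (1/2)q_T - (268 - (1/2)q_T)/2) - 26q_T = (160 - (1/4)q_T)q_T - 26q_T.
Leader FOC: 134 - (1/2)q_T = 0, so q_T = 268.
Then q_F = (268 - (1/2)·268) = 134.
Price P = 294 - (1/2)·402 = 93.
Talus's profit: (93 - 26)·268 = 17956.

17956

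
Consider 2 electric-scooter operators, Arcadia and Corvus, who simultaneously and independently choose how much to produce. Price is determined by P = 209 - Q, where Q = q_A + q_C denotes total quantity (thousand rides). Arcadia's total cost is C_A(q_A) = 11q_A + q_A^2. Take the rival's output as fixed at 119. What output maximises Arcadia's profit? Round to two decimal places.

19.75

With the rival's output fixed at 119, Arcadia's profit is π_A = (209 - 119 - q_A)q_A - (11q_A + q_A²) = (90 - q_A)q_A - (11q_A + q_A²).
∂π_A/∂q_A = 79 - 4q_A = 0, so q_A = 79/4.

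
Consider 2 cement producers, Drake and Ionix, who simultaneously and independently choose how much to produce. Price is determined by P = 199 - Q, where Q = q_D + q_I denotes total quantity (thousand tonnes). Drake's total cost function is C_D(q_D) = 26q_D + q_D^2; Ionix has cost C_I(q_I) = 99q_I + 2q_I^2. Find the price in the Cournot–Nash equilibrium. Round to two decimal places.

148.35

Drake's profit: π_D = (199 - Q)q_D - (26q_D + q_D²). Setting ∂π_D/∂q_D = 0: 173 - 4q_D - (q_I) = 0.
Ionix's profit: π_I = (199 - Q)q_I - (99q_I + 2q_I²). Setting ∂π_I/∂q_I = 0: 100 - 6q_I - (q_D) = 0.
So q_D = (173 - q_I)/4 and q_I = (100 - q_D)/6.
Solving the pair: q_D = 938/23, q_I = 227/23.
Total output Q = 1165/23, so price P = 199 - 1165/23 = 148.3478.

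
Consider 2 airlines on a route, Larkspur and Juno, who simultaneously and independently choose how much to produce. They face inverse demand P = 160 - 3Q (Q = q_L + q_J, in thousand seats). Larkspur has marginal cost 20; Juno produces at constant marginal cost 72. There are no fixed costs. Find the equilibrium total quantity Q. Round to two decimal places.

Larkspur's profit: π_L = (160 - 3Q)q_L - (20q_L). Setting ∂π_L/∂q_L = 0: 140 - 6q_L - 3(q_J) = 0.
Juno's first-order condition: 88 - 6q_J - 3(q_L) = 0.
Best responses: q_L = (140 - 3q_J)/6, q_J = (88 - 3q_L)/6.
Solving the pair: q_L = 64/3, q_J = 4.
Total output Q = 64/3 + 4 = 76/3.

25.33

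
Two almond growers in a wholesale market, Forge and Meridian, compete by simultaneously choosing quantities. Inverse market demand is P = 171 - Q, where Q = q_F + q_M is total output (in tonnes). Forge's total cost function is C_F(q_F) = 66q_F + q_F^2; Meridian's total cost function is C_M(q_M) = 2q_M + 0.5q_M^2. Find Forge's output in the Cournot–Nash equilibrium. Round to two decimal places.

Forge's profit: π_F = (171 - Q)q_F - (66q_F + q_F²). Setting ∂π_F/∂q_F = 0: 105 - 4q_F - (q_M) = 0.
Meridian's profit: π_M = (171 - Q)q_M - (2q_M + (1/2)q_M²). Setting ∂π_M/∂q_M = 0: 169 - 3q_M - (q_F) = 0.
So q_F = (105 - q_M)/4 and q_M = (169 - q_F)/3.
Solving the pair: q_F = 146/11, q_M = 571/11.

13.27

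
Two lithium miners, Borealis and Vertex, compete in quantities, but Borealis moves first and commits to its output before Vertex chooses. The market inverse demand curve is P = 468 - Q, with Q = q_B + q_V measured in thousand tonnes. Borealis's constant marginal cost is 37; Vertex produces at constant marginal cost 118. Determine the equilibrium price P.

165

The follower Vertex best-responds to any q_B: π_V = (468 - Q)q_V - 118q_V.
Follower FOC: 350 - q_B - 2q_V = 0, so q_V(q_B) = (350 - q_B)/2.
Borealis substitutes q_V(q_B) into its own profit: π_B = q_B(468 - q_B - (350 - q_B)/2) - 37q_B = (293 - (1/2)q_B)q_B - 37q_B.
The leader's first-order condition 256 - q_B = 0 yields q_B = 256.
Then q_V = (350 - 256)/2 = 47.
Total output Q = 303, so price P = 468 - 303 = 165.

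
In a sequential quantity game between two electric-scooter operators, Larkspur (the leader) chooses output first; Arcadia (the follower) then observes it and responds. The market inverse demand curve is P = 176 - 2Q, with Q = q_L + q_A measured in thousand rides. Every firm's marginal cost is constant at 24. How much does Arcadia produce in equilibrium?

19

Solve by backward induction. Given q_L, the follower Arcadia maximises π_A = (176 - 2q_L - 2q_A)q_A - 24q_A.
Follower FOC: 152 - 2q_L - 4q_A = 0, so q_A(q_L) = (152 - 2q_L)/4.
The leader anticipates this reaction. Substituting into P = 176 - 2Q gives P = 100 - q_L, so π_L = (100 - q_L)q_L - 24q_L.
Maximising: ∂π_L/∂q_L = 76 - 2q_L = 0, giving q_L = 38.
Then q_A = (152 - 2·38)/4 = 19.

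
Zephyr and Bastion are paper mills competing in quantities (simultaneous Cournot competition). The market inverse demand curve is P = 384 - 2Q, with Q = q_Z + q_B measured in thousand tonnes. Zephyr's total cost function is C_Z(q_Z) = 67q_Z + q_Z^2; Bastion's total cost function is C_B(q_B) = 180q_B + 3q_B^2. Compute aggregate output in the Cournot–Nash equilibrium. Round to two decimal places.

Zephyr's profit: π_Z = (384 - 2Q)q_Z - (67q_Z + q_Z²). Setting ∂π_Z/∂q_Z = 0: 317 - 6q_Z - 2(q_B) = 0.
Bastion's first-order condition: 204 - 10q_B - 2(q_Z) = 0.
Rearranging gives the reaction functions q_Z = (317 - 2q_B)/6 and q_B = (204 - 2q_Z)/10.
Substituting one into the other gives q_Z = 1381/28 and q_B = 295/28.
Total output Q = 1381/28 + 295/28 = 419/7.

59.86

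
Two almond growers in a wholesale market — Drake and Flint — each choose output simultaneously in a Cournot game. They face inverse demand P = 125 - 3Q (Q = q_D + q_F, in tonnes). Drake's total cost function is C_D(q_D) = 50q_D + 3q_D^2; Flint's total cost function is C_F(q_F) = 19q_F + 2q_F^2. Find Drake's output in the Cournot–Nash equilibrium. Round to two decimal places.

3.89

Drake's profit: π_D = (125 - 3Q)q_D - (50q_D + 3q_D²). Setting ∂π_D/∂q_D = 0: 75 - 12q_D - 3(q_F) = 0.
Flint's first-order condition: 106 - 10q_F - 3(q_D) = 0.
Rearranging gives the reaction functions q_D = (75 - 3q_F)/12 and q_F = (106 - 3q_D)/10.
Solving the pair: q_D = 144/37, q_F = 349/37.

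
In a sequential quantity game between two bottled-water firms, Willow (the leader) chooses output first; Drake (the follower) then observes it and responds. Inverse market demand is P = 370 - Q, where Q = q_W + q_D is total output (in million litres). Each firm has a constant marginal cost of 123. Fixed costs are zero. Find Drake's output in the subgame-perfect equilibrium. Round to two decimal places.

The follower Drake best-responds to any q_W: π_D = (370 - Q)q_D - 123q_D.
∂π_D/∂q_D = 247 - q_W - 2q_D = 0 gives the reaction function q_D = (247 - q_W)/2.
Willow substitutes q_D(q_W) into its own profit: π_W = q_W(370 - q_W - (247 - q_W)/2) - 123q_W = (493/2 - (1/2)q_W)q_W - 123q_W.
Maximising: ∂π_W/∂q_W = 247/2 - q_W = 0, giving q_W = 247/2.
Then q_D = (247 - 247/2)/2 = 247/4.

61.75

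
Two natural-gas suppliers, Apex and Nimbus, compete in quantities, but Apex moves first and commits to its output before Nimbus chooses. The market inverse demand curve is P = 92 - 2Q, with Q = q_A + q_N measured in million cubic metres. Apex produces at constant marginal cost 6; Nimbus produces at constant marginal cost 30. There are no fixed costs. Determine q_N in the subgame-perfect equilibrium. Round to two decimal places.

Solve by backward induction. Given q_A, the follower Nimbus maximises π_N = (92 - 2q_A - 2q_N)q_N - 30q_N.
Follower FOC: 62 - 2q_A - 4q_N = 0, so q_N(q_A) = (62 - 2q_A)/4.
Apex substitutes q_N(q_A) into its own profit: π_A = q_A(92 - 2q_A - (62 - 2q_A)/2) - 6q_A = (61 - q_A)q_A - 6q_A.
Maximising: ∂π_A/∂q_A = 55 - 2q_A = 0, giving q_A = 55/2.
Then q_N = (62 - 2·(55/2))/4 = 7/4.

1.75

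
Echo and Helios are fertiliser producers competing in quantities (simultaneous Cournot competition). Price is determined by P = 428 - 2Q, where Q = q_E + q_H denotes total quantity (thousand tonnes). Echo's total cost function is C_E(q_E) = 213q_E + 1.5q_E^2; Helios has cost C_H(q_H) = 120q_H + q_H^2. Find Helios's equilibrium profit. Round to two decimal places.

6189.22

Echo's profit: π_E = (428 - 2Q)q_E - (213q_E + (3/2)q_E²). Setting ∂π_E/∂q_E = 0: 215 - 7q_E - 2(q_H) = 0.
Helios's profit: π_H = (428 - 2Q)q_H - (120q_H + q_H²). Setting ∂π_H/∂q_H = 0: 308 - 6q_H - 2(q_E) = 0.
Rearranging gives the reaction functions q_E = (215 - 2q_H)/7 and q_H = (308 - 2q_E)/6.
Solving the pair: q_E = 337/19, q_H = 863/19.
Price P = 428 - 2·(1200/19) = 301.6842.
Helios's profit: 301.6842·(863/19) - 120·(863/19) - (863/19)² = 6189.2161.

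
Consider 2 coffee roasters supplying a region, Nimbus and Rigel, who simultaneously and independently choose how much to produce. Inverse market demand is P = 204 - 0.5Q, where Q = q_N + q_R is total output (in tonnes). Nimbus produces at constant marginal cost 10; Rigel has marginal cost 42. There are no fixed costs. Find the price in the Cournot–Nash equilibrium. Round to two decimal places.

Nimbus's profit: π_N = (204 - 0.5Q)q_N - (10q_N). Setting ∂π_N/∂q_N = 0: 194 - q_N - (1/2)(q_R) = 0.
Rigel's first-order condition: 162 - q_R - (1/2)(q_N) = 0.
Rearranging gives the reaction functions q_N = (194 - (1/2)q_R) and q_R = (162 - (1/2)q_N).
Solving the pair: q_N = 452/3, q_R = 260/3.
Total output Q = 712/3, so price P = 204 - (1/2)·(712/3) = 256/3.

85.33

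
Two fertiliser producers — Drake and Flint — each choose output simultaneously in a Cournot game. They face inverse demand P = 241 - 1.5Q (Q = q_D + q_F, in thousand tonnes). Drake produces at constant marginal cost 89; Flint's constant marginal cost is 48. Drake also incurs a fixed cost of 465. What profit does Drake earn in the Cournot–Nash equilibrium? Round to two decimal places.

447.67

Drake's profit: π_D = (241 - 1.5Q)q_D - (89q_D). Setting ∂π_D/∂q_D = 0: 152 - 3q_D - (3/2)(q_F) = 0.
Flint's profit: π_F = (241 - 1.5Q)q_F - (48q_F). Setting ∂π_F/∂q_F = 0: 193 - 3q_F - (3/2)(q_D) = 0.
Best responses: q_D = (152 - (3/2)q_F)/3, q_F = (193 - (3/2)q_D)/3.
Substituting one into the other gives q_D = 74/3 and q_F = 52.
Price P = 241 - (3/2)·(230/3) = 126.
Drake's profit: (126 - 89)·(74/3) - 465 = 1343/3.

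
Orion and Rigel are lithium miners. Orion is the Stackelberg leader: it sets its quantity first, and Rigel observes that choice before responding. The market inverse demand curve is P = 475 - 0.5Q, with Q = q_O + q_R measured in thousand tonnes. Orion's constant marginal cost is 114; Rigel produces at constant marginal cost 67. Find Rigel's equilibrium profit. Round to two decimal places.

The follower Rigel best-responds to any q_O: π_R = (475 - 0.5Q)q_R - 67q_R.
Setting the follower's marginal profit to zero, 408 - (1/2)q_O - q_R = 0, i.e. q_R = (408 - (1/2)q_O).
The leader anticipates this reaction. Substituting into P = 475 - 0.5Q gives P = 271 - (1/4)q_O, so π_O = (271 - (1/4)q_O)q_O - 114q_O.
Maximising: ∂π_O/∂q_O = 157 - (1/2)q_O = 0, giving q_O = 314.
Then q_R = (408 - (1/2)·314) = 251.
Price P = 475 - (1/2)·565 = 385/2.
Rigel's profit: (385/2 - 67)·251 = 31500.5000.

31500.50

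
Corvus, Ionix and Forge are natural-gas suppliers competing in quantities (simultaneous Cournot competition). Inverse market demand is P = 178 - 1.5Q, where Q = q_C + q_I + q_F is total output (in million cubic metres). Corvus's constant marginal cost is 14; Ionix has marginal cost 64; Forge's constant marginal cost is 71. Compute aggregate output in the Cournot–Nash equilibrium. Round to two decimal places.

64.17

Corvus's profit: π_C = (178 - 1.5Q)q_C - (14q_C). Setting ∂π_C/∂q_C = 0: 164 - 3q_C - (3/2)(q_I + q_F) = 0.
Ionix's first-order condition: 114 - 3q_I - (3/2)(q_C + q_F) = 0.
Forge's profit: π_F = (178 - 1.5Q)q_F - (71q_F). Setting ∂π_F/∂q_F = 0: 107 - 3q_F - (3/2)(q_C + q_I) = 0.
Summing all 3 equations gives 385 − 6Q = 0, hence Q = 385/6.
Back-substituting: q_C = (164 − 385/4)/(3/2) = 271/6, q_I = (114 − 385/4)/(3/2) = 71/6, q_F = (107 − 385/4)/(3/2) = 43/6.
Total output Q = 271/6 + 71/6 + 43/6 = 385/6.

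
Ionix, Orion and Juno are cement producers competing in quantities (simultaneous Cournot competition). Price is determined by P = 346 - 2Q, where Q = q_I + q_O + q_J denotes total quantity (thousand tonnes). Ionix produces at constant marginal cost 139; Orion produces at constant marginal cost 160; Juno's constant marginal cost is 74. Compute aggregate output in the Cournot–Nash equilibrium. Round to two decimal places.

Ionix's profit: π_I = (346 - 2Q)q_I - (139q_I). Setting ∂π_I/∂q_I = 0: 207 - 4q_I - 2(q_O + q_J) = 0.
Orion's first-order condition: 186 - 4q_O - 2(q_I + q_J) = 0.
Juno's profit: π_J = (346 - 2Q)q_J - (74q_J). Setting ∂π_J/∂q_J = 0: 272 - 4q_J - 2(q_I + q_O) = 0.
Summing all 3 equations gives 665 − 8Q = 0, hence Q = 665/8.
Back-substituting: q_I = (207 − 665/4)/2 = 163/8, q_O = (186 − 665/4)/2 = 79/8, q_J = (272 − 665/4)/2 = 423/8.
Total output Q = 163/8 + 79/8 + 423/8 = 665/8.

83.13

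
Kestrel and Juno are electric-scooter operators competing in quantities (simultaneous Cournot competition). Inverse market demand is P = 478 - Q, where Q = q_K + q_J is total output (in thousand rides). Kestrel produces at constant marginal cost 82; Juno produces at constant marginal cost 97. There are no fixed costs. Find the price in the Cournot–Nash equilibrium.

219

Kestrel's profit: π_K = (478 - Q)q_K - (82q_K). Setting ∂π_K/∂q_K = 0: 396 - 2q_K - (q_J) = 0.
Juno's profit: π_J = (478 - Q)q_J - (97q_J). Setting ∂π_J/∂q_J = 0: 381 - 2q_J - (q_K) = 0.
Best responses: q_K = (396 - q_J)/2, q_J = (381 - q_K)/2.
Solving the pair: q_K = 137, q_J = 122.
Total output Q = 259, so price P = 478 - 259 = 219.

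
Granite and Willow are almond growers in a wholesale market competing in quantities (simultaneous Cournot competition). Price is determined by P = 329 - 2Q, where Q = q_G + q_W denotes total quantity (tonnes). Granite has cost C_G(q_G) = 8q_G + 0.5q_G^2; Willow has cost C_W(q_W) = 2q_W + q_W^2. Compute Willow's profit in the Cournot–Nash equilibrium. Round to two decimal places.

4375.96

Granite's profit: π_G = (329 - 2Q)q_G - (8q_G + (1/2)q_G²). Setting ∂π_G/∂q_G = 0: 321 - 5q_G - 2(q_W) = 0.
Willow's first-order condition: 327 - 6q_W - 2(q_G) = 0.
So q_G = (321 - 2q_W)/5 and q_W = (327 - 2q_G)/6.
Solving the pair: q_G = 636/13, q_W = 993/26.
Price P = 329 - 2·87.1154 = 154.7692.
Willow's profit: 154.7692·(993/26) - 2·(993/26) - (993/26)² = 4375.9571.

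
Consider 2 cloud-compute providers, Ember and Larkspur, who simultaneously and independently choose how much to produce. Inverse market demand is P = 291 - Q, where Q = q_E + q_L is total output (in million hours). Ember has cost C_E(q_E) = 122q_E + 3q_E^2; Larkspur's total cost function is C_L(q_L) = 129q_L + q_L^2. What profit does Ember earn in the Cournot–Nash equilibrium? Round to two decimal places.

Ember's profit: π_E = (291 - Q)q_E - (122q_E + 3q_E²). Setting ∂π_E/∂q_E = 0: 169 - 8q_E - (q_L) = 0.
Larkspur's first-order condition: 162 - 4q_L - (q_E) = 0.
So q_E = (169 - q_L)/8 and q_L = (162 - q_E)/4.
Solving the pair: q_E = 514/31, q_L = 1127/31.
Price P = 291 - 1641/31 = 238.0645.
Ember's profit: 238.0645·(514/31) - 122·(514/31) - 3(514/31)² = 1099.6712.

1099.67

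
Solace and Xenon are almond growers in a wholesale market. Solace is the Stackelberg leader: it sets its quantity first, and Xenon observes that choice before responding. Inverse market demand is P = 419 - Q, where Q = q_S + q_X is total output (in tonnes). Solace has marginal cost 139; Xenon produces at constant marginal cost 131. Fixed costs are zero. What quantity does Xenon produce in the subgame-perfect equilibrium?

The follower Xenon best-responds to any q_S: π_X = (419 - Q)q_X - 131q_X.
∂π_X/∂q_X = 288 - q_S - 2q_X = 0 gives the reaction function q_X = (288 - q_S)/2.
Solace substitutes q_X(q_S) into its own profit: π_S = q_S(419 - q_S - (288 - q_S)/2) - 139q_S = (275 - (1/2)q_S)q_S - 139q_S.
Maximising: ∂π_S/∂q_S = 136 - q_S = 0, giving q_S = 136.
Then q_X = (288 - 136)/2 = 76.

76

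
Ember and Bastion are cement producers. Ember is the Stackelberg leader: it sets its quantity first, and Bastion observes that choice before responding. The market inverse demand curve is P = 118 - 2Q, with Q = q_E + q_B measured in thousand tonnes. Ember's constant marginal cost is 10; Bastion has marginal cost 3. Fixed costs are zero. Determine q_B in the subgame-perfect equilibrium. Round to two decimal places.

The follower Bastion best-responds to any q_E: π_B = (118 - 2Q)q_B - 3q_B.
Setting the follower's marginal profit to zero, 115 - 2q_E - 4q_B = 0, i.e. q_B = (115 - 2q_E)/4.
Ember substitutes q_B(q_E) into its own profit: π_E = q_E(118 - 2q_E - (115 - 2q_E)/2) - 10q_E = (121/2 - q_E)q_E - 10q_E.
The leader's first-order condition 101/2 - 2q_E = 0 yields q_E = 101/4.
Then q_B = (115 - 2·(101/4))/4 = 129/8.

16.13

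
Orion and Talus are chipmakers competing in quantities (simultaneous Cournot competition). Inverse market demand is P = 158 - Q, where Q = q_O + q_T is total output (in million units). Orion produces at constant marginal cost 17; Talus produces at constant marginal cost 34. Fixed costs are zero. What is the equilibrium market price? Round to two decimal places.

Orion's profit: π_O = (158 - Q)q_O - (17q_O). Setting ∂π_O/∂q_O = 0: 141 - 2q_O - (q_T) = 0.
Talus's profit: π_T = (158 - Q)q_T - (34q_T). Setting ∂π_T/∂q_T = 0: 124 - 2q_T - (q_O) = 0.
So q_O = (141 - q_T)/2 and q_T = (124 - q_O)/2.
Solving the pair: q_O = 158/3, q_T = 107/3.
Total output Q = 265/3, so price P = 158 - 265/3 = 209/3.

69.67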